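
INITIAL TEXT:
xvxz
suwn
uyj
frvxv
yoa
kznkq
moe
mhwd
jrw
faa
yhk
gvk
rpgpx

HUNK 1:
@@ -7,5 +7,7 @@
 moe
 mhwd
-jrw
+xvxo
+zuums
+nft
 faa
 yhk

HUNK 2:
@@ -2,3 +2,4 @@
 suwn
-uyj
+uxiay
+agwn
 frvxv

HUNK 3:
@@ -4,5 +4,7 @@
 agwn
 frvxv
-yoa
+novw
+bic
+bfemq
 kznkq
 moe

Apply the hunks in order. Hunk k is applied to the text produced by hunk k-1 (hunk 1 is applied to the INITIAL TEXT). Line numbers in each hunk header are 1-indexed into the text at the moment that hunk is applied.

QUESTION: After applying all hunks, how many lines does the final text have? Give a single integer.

Hunk 1: at line 7 remove [jrw] add [xvxo,zuums,nft] -> 15 lines: xvxz suwn uyj frvxv yoa kznkq moe mhwd xvxo zuums nft faa yhk gvk rpgpx
Hunk 2: at line 2 remove [uyj] add [uxiay,agwn] -> 16 lines: xvxz suwn uxiay agwn frvxv yoa kznkq moe mhwd xvxo zuums nft faa yhk gvk rpgpx
Hunk 3: at line 4 remove [yoa] add [novw,bic,bfemq] -> 18 lines: xvxz suwn uxiay agwn frvxv novw bic bfemq kznkq moe mhwd xvxo zuums nft faa yhk gvk rpgpx
Final line count: 18

Answer: 18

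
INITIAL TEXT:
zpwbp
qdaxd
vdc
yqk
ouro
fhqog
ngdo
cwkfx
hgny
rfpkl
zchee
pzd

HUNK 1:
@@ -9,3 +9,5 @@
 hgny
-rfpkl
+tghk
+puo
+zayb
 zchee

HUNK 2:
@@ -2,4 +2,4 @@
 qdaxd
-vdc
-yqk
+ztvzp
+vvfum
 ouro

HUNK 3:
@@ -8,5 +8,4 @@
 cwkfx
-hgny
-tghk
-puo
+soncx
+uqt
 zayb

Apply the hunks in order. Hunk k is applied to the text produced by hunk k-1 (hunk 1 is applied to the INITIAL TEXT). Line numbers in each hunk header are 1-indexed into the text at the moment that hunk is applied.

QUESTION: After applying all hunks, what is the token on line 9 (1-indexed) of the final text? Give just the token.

Answer: soncx

Derivation:
Hunk 1: at line 9 remove [rfpkl] add [tghk,puo,zayb] -> 14 lines: zpwbp qdaxd vdc yqk ouro fhqog ngdo cwkfx hgny tghk puo zayb zchee pzd
Hunk 2: at line 2 remove [vdc,yqk] add [ztvzp,vvfum] -> 14 lines: zpwbp qdaxd ztvzp vvfum ouro fhqog ngdo cwkfx hgny tghk puo zayb zchee pzd
Hunk 3: at line 8 remove [hgny,tghk,puo] add [soncx,uqt] -> 13 lines: zpwbp qdaxd ztvzp vvfum ouro fhqog ngdo cwkfx soncx uqt zayb zchee pzd
Final line 9: soncx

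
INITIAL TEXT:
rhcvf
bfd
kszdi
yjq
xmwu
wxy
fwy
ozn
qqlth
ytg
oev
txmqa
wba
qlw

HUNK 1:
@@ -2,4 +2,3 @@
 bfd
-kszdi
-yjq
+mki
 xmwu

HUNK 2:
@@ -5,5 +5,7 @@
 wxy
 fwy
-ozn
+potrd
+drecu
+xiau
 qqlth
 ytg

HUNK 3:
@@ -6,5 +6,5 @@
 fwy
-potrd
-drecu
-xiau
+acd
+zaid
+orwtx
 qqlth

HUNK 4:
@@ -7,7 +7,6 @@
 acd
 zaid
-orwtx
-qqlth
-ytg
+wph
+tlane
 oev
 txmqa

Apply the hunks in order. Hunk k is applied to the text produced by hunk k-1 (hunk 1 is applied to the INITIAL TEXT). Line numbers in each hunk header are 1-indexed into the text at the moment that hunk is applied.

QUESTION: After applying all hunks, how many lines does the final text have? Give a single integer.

Answer: 14

Derivation:
Hunk 1: at line 2 remove [kszdi,yjq] add [mki] -> 13 lines: rhcvf bfd mki xmwu wxy fwy ozn qqlth ytg oev txmqa wba qlw
Hunk 2: at line 5 remove [ozn] add [potrd,drecu,xiau] -> 15 lines: rhcvf bfd mki xmwu wxy fwy potrd drecu xiau qqlth ytg oev txmqa wba qlw
Hunk 3: at line 6 remove [potrd,drecu,xiau] add [acd,zaid,orwtx] -> 15 lines: rhcvf bfd mki xmwu wxy fwy acd zaid orwtx qqlth ytg oev txmqa wba qlw
Hunk 4: at line 7 remove [orwtx,qqlth,ytg] add [wph,tlane] -> 14 lines: rhcvf bfd mki xmwu wxy fwy acd zaid wph tlane oev txmqa wba qlw
Final line count: 14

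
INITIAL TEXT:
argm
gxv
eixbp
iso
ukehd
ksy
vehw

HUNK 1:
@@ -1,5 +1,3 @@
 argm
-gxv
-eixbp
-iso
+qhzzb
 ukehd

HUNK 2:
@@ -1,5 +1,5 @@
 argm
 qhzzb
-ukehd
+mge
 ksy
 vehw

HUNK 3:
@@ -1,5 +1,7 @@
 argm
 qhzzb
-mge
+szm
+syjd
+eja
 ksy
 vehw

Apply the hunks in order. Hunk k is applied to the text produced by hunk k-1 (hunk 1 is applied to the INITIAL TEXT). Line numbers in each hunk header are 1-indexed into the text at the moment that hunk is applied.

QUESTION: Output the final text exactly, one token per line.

Answer: argm
qhzzb
szm
syjd
eja
ksy
vehw

Derivation:
Hunk 1: at line 1 remove [gxv,eixbp,iso] add [qhzzb] -> 5 lines: argm qhzzb ukehd ksy vehw
Hunk 2: at line 1 remove [ukehd] add [mge] -> 5 lines: argm qhzzb mge ksy vehw
Hunk 3: at line 1 remove [mge] add [szm,syjd,eja] -> 7 lines: argm qhzzb szm syjd eja ksy vehw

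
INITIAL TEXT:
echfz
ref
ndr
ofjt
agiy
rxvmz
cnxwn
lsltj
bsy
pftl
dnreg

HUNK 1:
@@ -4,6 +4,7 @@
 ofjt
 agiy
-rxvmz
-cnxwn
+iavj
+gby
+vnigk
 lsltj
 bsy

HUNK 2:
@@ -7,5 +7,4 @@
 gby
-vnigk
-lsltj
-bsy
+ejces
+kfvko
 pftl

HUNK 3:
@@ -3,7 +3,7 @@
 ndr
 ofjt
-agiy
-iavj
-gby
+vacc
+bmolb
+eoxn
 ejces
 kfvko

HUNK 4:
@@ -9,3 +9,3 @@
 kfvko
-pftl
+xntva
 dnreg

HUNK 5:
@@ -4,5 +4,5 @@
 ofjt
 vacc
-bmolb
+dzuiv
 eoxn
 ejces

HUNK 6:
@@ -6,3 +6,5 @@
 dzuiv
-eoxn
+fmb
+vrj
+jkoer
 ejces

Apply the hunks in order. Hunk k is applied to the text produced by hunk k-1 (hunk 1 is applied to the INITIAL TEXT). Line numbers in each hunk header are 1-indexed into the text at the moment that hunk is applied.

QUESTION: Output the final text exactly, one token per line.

Answer: echfz
ref
ndr
ofjt
vacc
dzuiv
fmb
vrj
jkoer
ejces
kfvko
xntva
dnreg

Derivation:
Hunk 1: at line 4 remove [rxvmz,cnxwn] add [iavj,gby,vnigk] -> 12 lines: echfz ref ndr ofjt agiy iavj gby vnigk lsltj bsy pftl dnreg
Hunk 2: at line 7 remove [vnigk,lsltj,bsy] add [ejces,kfvko] -> 11 lines: echfz ref ndr ofjt agiy iavj gby ejces kfvko pftl dnreg
Hunk 3: at line 3 remove [agiy,iavj,gby] add [vacc,bmolb,eoxn] -> 11 lines: echfz ref ndr ofjt vacc bmolb eoxn ejces kfvko pftl dnreg
Hunk 4: at line 9 remove [pftl] add [xntva] -> 11 lines: echfz ref ndr ofjt vacc bmolb eoxn ejces kfvko xntva dnreg
Hunk 5: at line 4 remove [bmolb] add [dzuiv] -> 11 lines: echfz ref ndr ofjt vacc dzuiv eoxn ejces kfvko xntva dnreg
Hunk 6: at line 6 remove [eoxn] add [fmb,vrj,jkoer] -> 13 lines: echfz ref ndr ofjt vacc dzuiv fmb vrj jkoer ejces kfvko xntva dnreg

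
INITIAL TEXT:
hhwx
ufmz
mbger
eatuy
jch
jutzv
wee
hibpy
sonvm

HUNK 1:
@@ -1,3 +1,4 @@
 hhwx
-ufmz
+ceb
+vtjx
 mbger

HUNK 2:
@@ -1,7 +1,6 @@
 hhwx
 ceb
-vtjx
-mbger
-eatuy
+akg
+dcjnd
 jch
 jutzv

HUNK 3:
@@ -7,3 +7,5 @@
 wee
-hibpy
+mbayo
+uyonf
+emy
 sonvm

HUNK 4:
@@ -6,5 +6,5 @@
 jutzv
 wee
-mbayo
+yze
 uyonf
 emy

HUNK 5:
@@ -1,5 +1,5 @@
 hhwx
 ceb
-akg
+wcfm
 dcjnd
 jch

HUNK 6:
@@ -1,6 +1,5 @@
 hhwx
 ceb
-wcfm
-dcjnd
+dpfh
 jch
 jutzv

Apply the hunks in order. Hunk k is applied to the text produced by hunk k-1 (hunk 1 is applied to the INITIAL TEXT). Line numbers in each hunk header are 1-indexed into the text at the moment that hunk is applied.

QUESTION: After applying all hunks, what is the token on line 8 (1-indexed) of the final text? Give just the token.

Answer: uyonf

Derivation:
Hunk 1: at line 1 remove [ufmz] add [ceb,vtjx] -> 10 lines: hhwx ceb vtjx mbger eatuy jch jutzv wee hibpy sonvm
Hunk 2: at line 1 remove [vtjx,mbger,eatuy] add [akg,dcjnd] -> 9 lines: hhwx ceb akg dcjnd jch jutzv wee hibpy sonvm
Hunk 3: at line 7 remove [hibpy] add [mbayo,uyonf,emy] -> 11 lines: hhwx ceb akg dcjnd jch jutzv wee mbayo uyonf emy sonvm
Hunk 4: at line 6 remove [mbayo] add [yze] -> 11 lines: hhwx ceb akg dcjnd jch jutzv wee yze uyonf emy sonvm
Hunk 5: at line 1 remove [akg] add [wcfm] -> 11 lines: hhwx ceb wcfm dcjnd jch jutzv wee yze uyonf emy sonvm
Hunk 6: at line 1 remove [wcfm,dcjnd] add [dpfh] -> 10 lines: hhwx ceb dpfh jch jutzv wee yze uyonf emy sonvm
Final line 8: uyonf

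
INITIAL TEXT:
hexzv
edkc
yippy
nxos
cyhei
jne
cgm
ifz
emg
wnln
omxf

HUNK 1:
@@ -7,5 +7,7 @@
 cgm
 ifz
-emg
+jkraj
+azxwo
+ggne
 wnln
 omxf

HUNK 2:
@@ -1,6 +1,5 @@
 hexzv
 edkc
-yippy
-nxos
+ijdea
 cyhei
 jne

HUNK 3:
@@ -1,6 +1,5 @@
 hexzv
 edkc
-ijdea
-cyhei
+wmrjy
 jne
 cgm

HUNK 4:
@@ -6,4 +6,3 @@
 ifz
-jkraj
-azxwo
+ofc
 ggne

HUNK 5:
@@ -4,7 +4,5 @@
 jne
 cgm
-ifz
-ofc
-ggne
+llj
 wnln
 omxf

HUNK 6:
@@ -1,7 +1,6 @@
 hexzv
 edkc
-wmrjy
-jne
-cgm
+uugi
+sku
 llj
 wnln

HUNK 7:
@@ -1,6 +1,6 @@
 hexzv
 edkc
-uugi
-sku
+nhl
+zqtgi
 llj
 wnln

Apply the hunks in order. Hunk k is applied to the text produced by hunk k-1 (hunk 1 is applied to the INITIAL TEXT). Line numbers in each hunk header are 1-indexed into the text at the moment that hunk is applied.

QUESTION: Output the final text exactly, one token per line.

Answer: hexzv
edkc
nhl
zqtgi
llj
wnln
omxf

Derivation:
Hunk 1: at line 7 remove [emg] add [jkraj,azxwo,ggne] -> 13 lines: hexzv edkc yippy nxos cyhei jne cgm ifz jkraj azxwo ggne wnln omxf
Hunk 2: at line 1 remove [yippy,nxos] add [ijdea] -> 12 lines: hexzv edkc ijdea cyhei jne cgm ifz jkraj azxwo ggne wnln omxf
Hunk 3: at line 1 remove [ijdea,cyhei] add [wmrjy] -> 11 lines: hexzv edkc wmrjy jne cgm ifz jkraj azxwo ggne wnln omxf
Hunk 4: at line 6 remove [jkraj,azxwo] add [ofc] -> 10 lines: hexzv edkc wmrjy jne cgm ifz ofc ggne wnln omxf
Hunk 5: at line 4 remove [ifz,ofc,ggne] add [llj] -> 8 lines: hexzv edkc wmrjy jne cgm llj wnln omxf
Hunk 6: at line 1 remove [wmrjy,jne,cgm] add [uugi,sku] -> 7 lines: hexzv edkc uugi sku llj wnln omxf
Hunk 7: at line 1 remove [uugi,sku] add [nhl,zqtgi] -> 7 lines: hexzv edkc nhl zqtgi llj wnln omxf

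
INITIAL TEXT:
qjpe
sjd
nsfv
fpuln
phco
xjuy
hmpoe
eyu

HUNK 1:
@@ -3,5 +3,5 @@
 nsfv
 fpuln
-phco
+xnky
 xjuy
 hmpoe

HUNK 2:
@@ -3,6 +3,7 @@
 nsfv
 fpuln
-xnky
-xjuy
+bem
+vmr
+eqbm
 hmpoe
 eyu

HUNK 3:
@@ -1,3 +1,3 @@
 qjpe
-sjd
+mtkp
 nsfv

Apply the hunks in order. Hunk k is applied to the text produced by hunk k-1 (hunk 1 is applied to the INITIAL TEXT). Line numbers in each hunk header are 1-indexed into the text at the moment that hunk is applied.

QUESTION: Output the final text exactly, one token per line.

Answer: qjpe
mtkp
nsfv
fpuln
bem
vmr
eqbm
hmpoe
eyu

Derivation:
Hunk 1: at line 3 remove [phco] add [xnky] -> 8 lines: qjpe sjd nsfv fpuln xnky xjuy hmpoe eyu
Hunk 2: at line 3 remove [xnky,xjuy] add [bem,vmr,eqbm] -> 9 lines: qjpe sjd nsfv fpuln bem vmr eqbm hmpoe eyu
Hunk 3: at line 1 remove [sjd] add [mtkp] -> 9 lines: qjpe mtkp nsfv fpuln bem vmr eqbm hmpoe eyu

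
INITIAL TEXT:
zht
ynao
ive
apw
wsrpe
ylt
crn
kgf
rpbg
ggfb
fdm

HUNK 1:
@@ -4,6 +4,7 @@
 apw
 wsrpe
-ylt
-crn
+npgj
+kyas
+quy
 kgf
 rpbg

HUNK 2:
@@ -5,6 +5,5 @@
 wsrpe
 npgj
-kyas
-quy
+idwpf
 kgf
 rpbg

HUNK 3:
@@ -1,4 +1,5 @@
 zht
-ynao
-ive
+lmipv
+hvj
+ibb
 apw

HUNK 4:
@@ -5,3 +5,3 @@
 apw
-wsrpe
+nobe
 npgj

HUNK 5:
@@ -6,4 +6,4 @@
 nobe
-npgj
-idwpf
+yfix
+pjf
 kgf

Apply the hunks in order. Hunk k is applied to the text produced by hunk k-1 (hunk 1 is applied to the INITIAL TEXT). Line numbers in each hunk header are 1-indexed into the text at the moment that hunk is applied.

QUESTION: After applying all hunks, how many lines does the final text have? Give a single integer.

Answer: 12

Derivation:
Hunk 1: at line 4 remove [ylt,crn] add [npgj,kyas,quy] -> 12 lines: zht ynao ive apw wsrpe npgj kyas quy kgf rpbg ggfb fdm
Hunk 2: at line 5 remove [kyas,quy] add [idwpf] -> 11 lines: zht ynao ive apw wsrpe npgj idwpf kgf rpbg ggfb fdm
Hunk 3: at line 1 remove [ynao,ive] add [lmipv,hvj,ibb] -> 12 lines: zht lmipv hvj ibb apw wsrpe npgj idwpf kgf rpbg ggfb fdm
Hunk 4: at line 5 remove [wsrpe] add [nobe] -> 12 lines: zht lmipv hvj ibb apw nobe npgj idwpf kgf rpbg ggfb fdm
Hunk 5: at line 6 remove [npgj,idwpf] add [yfix,pjf] -> 12 lines: zht lmipv hvj ibb apw nobe yfix pjf kgf rpbg ggfb fdm
Final line count: 12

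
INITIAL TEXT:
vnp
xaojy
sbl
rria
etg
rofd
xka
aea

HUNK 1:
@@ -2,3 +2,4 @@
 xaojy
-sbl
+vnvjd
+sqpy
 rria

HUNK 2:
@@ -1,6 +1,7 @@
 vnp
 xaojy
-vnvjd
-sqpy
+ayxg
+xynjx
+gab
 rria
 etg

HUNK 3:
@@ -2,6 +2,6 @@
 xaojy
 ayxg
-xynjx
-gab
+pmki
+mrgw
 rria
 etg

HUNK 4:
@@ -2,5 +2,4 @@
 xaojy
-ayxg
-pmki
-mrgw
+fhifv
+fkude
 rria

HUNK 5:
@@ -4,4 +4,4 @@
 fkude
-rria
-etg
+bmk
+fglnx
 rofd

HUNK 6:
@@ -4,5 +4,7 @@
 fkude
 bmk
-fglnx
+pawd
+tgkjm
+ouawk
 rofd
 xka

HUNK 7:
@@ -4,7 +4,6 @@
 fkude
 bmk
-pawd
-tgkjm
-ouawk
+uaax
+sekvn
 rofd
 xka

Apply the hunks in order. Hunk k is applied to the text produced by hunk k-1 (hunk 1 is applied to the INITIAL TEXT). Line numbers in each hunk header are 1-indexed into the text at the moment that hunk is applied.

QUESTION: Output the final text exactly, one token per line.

Answer: vnp
xaojy
fhifv
fkude
bmk
uaax
sekvn
rofd
xka
aea

Derivation:
Hunk 1: at line 2 remove [sbl] add [vnvjd,sqpy] -> 9 lines: vnp xaojy vnvjd sqpy rria etg rofd xka aea
Hunk 2: at line 1 remove [vnvjd,sqpy] add [ayxg,xynjx,gab] -> 10 lines: vnp xaojy ayxg xynjx gab rria etg rofd xka aea
Hunk 3: at line 2 remove [xynjx,gab] add [pmki,mrgw] -> 10 lines: vnp xaojy ayxg pmki mrgw rria etg rofd xka aea
Hunk 4: at line 2 remove [ayxg,pmki,mrgw] add [fhifv,fkude] -> 9 lines: vnp xaojy fhifv fkude rria etg rofd xka aea
Hunk 5: at line 4 remove [rria,etg] add [bmk,fglnx] -> 9 lines: vnp xaojy fhifv fkude bmk fglnx rofd xka aea
Hunk 6: at line 4 remove [fglnx] add [pawd,tgkjm,ouawk] -> 11 lines: vnp xaojy fhifv fkude bmk pawd tgkjm ouawk rofd xka aea
Hunk 7: at line 4 remove [pawd,tgkjm,ouawk] add [uaax,sekvn] -> 10 lines: vnp xaojy fhifv fkude bmk uaax sekvn rofd xka aea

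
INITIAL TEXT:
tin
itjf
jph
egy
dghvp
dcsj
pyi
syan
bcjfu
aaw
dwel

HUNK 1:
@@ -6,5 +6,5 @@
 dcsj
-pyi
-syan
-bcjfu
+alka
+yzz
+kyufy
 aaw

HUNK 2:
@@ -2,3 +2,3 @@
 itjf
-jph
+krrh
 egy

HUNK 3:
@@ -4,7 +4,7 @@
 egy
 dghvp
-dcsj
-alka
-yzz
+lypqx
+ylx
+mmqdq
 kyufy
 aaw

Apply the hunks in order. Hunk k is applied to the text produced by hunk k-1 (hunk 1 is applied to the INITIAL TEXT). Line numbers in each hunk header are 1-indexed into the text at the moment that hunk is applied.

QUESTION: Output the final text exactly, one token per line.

Answer: tin
itjf
krrh
egy
dghvp
lypqx
ylx
mmqdq
kyufy
aaw
dwel

Derivation:
Hunk 1: at line 6 remove [pyi,syan,bcjfu] add [alka,yzz,kyufy] -> 11 lines: tin itjf jph egy dghvp dcsj alka yzz kyufy aaw dwel
Hunk 2: at line 2 remove [jph] add [krrh] -> 11 lines: tin itjf krrh egy dghvp dcsj alka yzz kyufy aaw dwel
Hunk 3: at line 4 remove [dcsj,alka,yzz] add [lypqx,ylx,mmqdq] -> 11 lines: tin itjf krrh egy dghvp lypqx ylx mmqdq kyufy aaw dwel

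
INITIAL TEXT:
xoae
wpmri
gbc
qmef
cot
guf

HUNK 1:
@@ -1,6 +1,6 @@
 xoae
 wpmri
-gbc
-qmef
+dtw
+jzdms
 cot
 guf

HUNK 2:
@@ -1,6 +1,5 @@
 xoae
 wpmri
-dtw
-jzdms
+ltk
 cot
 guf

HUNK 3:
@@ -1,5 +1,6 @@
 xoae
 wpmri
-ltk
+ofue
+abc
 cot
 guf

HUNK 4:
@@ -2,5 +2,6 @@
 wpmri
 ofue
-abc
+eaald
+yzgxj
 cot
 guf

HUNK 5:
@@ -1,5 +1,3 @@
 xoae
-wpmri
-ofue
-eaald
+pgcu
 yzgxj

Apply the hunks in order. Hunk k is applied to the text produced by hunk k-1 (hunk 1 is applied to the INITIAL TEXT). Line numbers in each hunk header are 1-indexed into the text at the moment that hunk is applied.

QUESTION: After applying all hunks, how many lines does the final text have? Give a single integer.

Answer: 5

Derivation:
Hunk 1: at line 1 remove [gbc,qmef] add [dtw,jzdms] -> 6 lines: xoae wpmri dtw jzdms cot guf
Hunk 2: at line 1 remove [dtw,jzdms] add [ltk] -> 5 lines: xoae wpmri ltk cot guf
Hunk 3: at line 1 remove [ltk] add [ofue,abc] -> 6 lines: xoae wpmri ofue abc cot guf
Hunk 4: at line 2 remove [abc] add [eaald,yzgxj] -> 7 lines: xoae wpmri ofue eaald yzgxj cot guf
Hunk 5: at line 1 remove [wpmri,ofue,eaald] add [pgcu] -> 5 lines: xoae pgcu yzgxj cot guf
Final line count: 5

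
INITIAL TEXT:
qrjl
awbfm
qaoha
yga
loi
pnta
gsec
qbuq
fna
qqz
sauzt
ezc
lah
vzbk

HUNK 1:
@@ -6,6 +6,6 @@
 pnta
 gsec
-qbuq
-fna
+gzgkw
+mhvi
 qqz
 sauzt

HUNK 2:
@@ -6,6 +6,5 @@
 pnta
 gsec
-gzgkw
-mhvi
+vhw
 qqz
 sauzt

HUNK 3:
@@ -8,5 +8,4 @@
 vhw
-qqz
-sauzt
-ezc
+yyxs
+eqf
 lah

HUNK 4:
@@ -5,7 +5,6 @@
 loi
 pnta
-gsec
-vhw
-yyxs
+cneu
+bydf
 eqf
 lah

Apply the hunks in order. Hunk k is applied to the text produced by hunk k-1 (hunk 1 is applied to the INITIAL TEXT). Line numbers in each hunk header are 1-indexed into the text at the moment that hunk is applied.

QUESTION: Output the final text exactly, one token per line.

Hunk 1: at line 6 remove [qbuq,fna] add [gzgkw,mhvi] -> 14 lines: qrjl awbfm qaoha yga loi pnta gsec gzgkw mhvi qqz sauzt ezc lah vzbk
Hunk 2: at line 6 remove [gzgkw,mhvi] add [vhw] -> 13 lines: qrjl awbfm qaoha yga loi pnta gsec vhw qqz sauzt ezc lah vzbk
Hunk 3: at line 8 remove [qqz,sauzt,ezc] add [yyxs,eqf] -> 12 lines: qrjl awbfm qaoha yga loi pnta gsec vhw yyxs eqf lah vzbk
Hunk 4: at line 5 remove [gsec,vhw,yyxs] add [cneu,bydf] -> 11 lines: qrjl awbfm qaoha yga loi pnta cneu bydf eqf lah vzbk

Answer: qrjl
awbfm
qaoha
yga
loi
pnta
cneu
bydf
eqf
lah
vzbk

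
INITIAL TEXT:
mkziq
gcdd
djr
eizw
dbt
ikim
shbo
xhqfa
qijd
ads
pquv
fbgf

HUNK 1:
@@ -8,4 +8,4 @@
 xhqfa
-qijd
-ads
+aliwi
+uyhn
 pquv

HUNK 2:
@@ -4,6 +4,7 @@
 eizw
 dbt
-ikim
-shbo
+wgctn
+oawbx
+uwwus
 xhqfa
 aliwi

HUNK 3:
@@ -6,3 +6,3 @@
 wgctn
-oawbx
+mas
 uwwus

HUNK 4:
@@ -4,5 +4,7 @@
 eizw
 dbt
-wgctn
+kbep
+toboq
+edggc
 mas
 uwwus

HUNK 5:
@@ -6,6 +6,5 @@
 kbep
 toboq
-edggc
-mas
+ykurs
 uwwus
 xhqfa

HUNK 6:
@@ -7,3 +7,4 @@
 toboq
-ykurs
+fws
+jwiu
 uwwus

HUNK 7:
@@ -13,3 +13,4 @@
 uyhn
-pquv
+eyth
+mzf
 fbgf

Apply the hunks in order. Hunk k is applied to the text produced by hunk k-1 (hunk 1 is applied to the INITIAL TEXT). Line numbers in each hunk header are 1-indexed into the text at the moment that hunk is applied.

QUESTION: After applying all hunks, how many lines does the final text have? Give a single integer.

Hunk 1: at line 8 remove [qijd,ads] add [aliwi,uyhn] -> 12 lines: mkziq gcdd djr eizw dbt ikim shbo xhqfa aliwi uyhn pquv fbgf
Hunk 2: at line 4 remove [ikim,shbo] add [wgctn,oawbx,uwwus] -> 13 lines: mkziq gcdd djr eizw dbt wgctn oawbx uwwus xhqfa aliwi uyhn pquv fbgf
Hunk 3: at line 6 remove [oawbx] add [mas] -> 13 lines: mkziq gcdd djr eizw dbt wgctn mas uwwus xhqfa aliwi uyhn pquv fbgf
Hunk 4: at line 4 remove [wgctn] add [kbep,toboq,edggc] -> 15 lines: mkziq gcdd djr eizw dbt kbep toboq edggc mas uwwus xhqfa aliwi uyhn pquv fbgf
Hunk 5: at line 6 remove [edggc,mas] add [ykurs] -> 14 lines: mkziq gcdd djr eizw dbt kbep toboq ykurs uwwus xhqfa aliwi uyhn pquv fbgf
Hunk 6: at line 7 remove [ykurs] add [fws,jwiu] -> 15 lines: mkziq gcdd djr eizw dbt kbep toboq fws jwiu uwwus xhqfa aliwi uyhn pquv fbgf
Hunk 7: at line 13 remove [pquv] add [eyth,mzf] -> 16 lines: mkziq gcdd djr eizw dbt kbep toboq fws jwiu uwwus xhqfa aliwi uyhn eyth mzf fbgf
Final line count: 16

Answer: 16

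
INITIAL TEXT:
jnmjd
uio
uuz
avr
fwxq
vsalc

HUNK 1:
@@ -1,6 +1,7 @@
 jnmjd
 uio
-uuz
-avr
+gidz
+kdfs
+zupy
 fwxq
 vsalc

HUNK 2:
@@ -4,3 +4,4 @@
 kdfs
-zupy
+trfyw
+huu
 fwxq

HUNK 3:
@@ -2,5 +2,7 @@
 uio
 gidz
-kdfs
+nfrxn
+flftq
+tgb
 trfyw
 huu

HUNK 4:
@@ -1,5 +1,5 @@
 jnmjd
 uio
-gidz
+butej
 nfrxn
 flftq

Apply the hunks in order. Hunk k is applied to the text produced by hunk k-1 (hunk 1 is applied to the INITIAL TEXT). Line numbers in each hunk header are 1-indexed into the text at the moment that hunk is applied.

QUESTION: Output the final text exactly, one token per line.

Hunk 1: at line 1 remove [uuz,avr] add [gidz,kdfs,zupy] -> 7 lines: jnmjd uio gidz kdfs zupy fwxq vsalc
Hunk 2: at line 4 remove [zupy] add [trfyw,huu] -> 8 lines: jnmjd uio gidz kdfs trfyw huu fwxq vsalc
Hunk 3: at line 2 remove [kdfs] add [nfrxn,flftq,tgb] -> 10 lines: jnmjd uio gidz nfrxn flftq tgb trfyw huu fwxq vsalc
Hunk 4: at line 1 remove [gidz] add [butej] -> 10 lines: jnmjd uio butej nfrxn flftq tgb trfyw huu fwxq vsalc

Answer: jnmjd
uio
butej
nfrxn
flftq
tgb
trfyw
huu
fwxq
vsalc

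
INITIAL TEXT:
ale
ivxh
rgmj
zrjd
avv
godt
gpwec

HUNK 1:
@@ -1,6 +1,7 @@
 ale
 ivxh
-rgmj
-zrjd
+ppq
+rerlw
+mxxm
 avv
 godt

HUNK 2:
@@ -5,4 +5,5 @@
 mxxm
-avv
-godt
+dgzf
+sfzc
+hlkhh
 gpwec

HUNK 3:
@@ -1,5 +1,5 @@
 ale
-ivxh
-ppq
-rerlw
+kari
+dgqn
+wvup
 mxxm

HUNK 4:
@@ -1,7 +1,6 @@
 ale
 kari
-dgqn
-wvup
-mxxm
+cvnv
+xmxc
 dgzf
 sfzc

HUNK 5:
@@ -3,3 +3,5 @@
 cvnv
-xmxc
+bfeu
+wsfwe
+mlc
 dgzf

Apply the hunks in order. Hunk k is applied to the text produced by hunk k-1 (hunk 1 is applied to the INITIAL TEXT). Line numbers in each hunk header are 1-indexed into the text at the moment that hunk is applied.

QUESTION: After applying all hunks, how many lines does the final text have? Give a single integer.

Hunk 1: at line 1 remove [rgmj,zrjd] add [ppq,rerlw,mxxm] -> 8 lines: ale ivxh ppq rerlw mxxm avv godt gpwec
Hunk 2: at line 5 remove [avv,godt] add [dgzf,sfzc,hlkhh] -> 9 lines: ale ivxh ppq rerlw mxxm dgzf sfzc hlkhh gpwec
Hunk 3: at line 1 remove [ivxh,ppq,rerlw] add [kari,dgqn,wvup] -> 9 lines: ale kari dgqn wvup mxxm dgzf sfzc hlkhh gpwec
Hunk 4: at line 1 remove [dgqn,wvup,mxxm] add [cvnv,xmxc] -> 8 lines: ale kari cvnv xmxc dgzf sfzc hlkhh gpwec
Hunk 5: at line 3 remove [xmxc] add [bfeu,wsfwe,mlc] -> 10 lines: ale kari cvnv bfeu wsfwe mlc dgzf sfzc hlkhh gpwec
Final line count: 10

Answer: 10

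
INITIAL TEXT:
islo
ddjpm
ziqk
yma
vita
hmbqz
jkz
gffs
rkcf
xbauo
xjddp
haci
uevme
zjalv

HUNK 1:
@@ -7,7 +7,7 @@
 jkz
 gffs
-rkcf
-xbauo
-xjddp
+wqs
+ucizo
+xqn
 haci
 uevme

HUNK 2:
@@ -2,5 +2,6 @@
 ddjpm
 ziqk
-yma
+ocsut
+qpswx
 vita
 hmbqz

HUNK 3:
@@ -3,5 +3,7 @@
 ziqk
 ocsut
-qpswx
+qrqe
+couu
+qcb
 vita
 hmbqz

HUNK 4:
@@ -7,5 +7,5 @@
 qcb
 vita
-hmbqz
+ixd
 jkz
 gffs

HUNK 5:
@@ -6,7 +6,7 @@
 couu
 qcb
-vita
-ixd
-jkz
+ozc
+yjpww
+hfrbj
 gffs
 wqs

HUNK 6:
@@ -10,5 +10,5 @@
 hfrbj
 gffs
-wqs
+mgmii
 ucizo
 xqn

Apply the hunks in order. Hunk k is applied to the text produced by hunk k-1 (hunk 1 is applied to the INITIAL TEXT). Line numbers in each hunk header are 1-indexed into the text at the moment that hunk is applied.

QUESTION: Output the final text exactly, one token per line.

Answer: islo
ddjpm
ziqk
ocsut
qrqe
couu
qcb
ozc
yjpww
hfrbj
gffs
mgmii
ucizo
xqn
haci
uevme
zjalv

Derivation:
Hunk 1: at line 7 remove [rkcf,xbauo,xjddp] add [wqs,ucizo,xqn] -> 14 lines: islo ddjpm ziqk yma vita hmbqz jkz gffs wqs ucizo xqn haci uevme zjalv
Hunk 2: at line 2 remove [yma] add [ocsut,qpswx] -> 15 lines: islo ddjpm ziqk ocsut qpswx vita hmbqz jkz gffs wqs ucizo xqn haci uevme zjalv
Hunk 3: at line 3 remove [qpswx] add [qrqe,couu,qcb] -> 17 lines: islo ddjpm ziqk ocsut qrqe couu qcb vita hmbqz jkz gffs wqs ucizo xqn haci uevme zjalv
Hunk 4: at line 7 remove [hmbqz] add [ixd] -> 17 lines: islo ddjpm ziqk ocsut qrqe couu qcb vita ixd jkz gffs wqs ucizo xqn haci uevme zjalv
Hunk 5: at line 6 remove [vita,ixd,jkz] add [ozc,yjpww,hfrbj] -> 17 lines: islo ddjpm ziqk ocsut qrqe couu qcb ozc yjpww hfrbj gffs wqs ucizo xqn haci uevme zjalv
Hunk 6: at line 10 remove [wqs] add [mgmii] -> 17 lines: islo ddjpm ziqk ocsut qrqe couu qcb ozc yjpww hfrbj gffs mgmii ucizo xqn haci uevme zjalv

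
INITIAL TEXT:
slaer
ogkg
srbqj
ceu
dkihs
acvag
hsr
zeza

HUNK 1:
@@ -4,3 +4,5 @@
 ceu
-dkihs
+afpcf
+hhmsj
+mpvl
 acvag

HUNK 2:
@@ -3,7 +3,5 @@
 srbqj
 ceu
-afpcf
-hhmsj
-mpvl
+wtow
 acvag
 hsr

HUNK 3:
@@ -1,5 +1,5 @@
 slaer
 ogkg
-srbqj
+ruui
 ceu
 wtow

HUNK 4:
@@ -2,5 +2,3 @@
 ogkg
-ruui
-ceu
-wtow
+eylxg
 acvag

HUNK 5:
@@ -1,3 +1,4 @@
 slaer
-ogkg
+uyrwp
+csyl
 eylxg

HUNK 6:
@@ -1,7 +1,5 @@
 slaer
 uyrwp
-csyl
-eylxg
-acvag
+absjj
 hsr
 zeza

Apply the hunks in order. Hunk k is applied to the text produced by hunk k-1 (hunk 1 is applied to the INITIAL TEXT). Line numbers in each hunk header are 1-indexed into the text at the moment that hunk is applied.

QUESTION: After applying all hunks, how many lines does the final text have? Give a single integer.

Answer: 5

Derivation:
Hunk 1: at line 4 remove [dkihs] add [afpcf,hhmsj,mpvl] -> 10 lines: slaer ogkg srbqj ceu afpcf hhmsj mpvl acvag hsr zeza
Hunk 2: at line 3 remove [afpcf,hhmsj,mpvl] add [wtow] -> 8 lines: slaer ogkg srbqj ceu wtow acvag hsr zeza
Hunk 3: at line 1 remove [srbqj] add [ruui] -> 8 lines: slaer ogkg ruui ceu wtow acvag hsr zeza
Hunk 4: at line 2 remove [ruui,ceu,wtow] add [eylxg] -> 6 lines: slaer ogkg eylxg acvag hsr zeza
Hunk 5: at line 1 remove [ogkg] add [uyrwp,csyl] -> 7 lines: slaer uyrwp csyl eylxg acvag hsr zeza
Hunk 6: at line 1 remove [csyl,eylxg,acvag] add [absjj] -> 5 lines: slaer uyrwp absjj hsr zeza
Final line count: 5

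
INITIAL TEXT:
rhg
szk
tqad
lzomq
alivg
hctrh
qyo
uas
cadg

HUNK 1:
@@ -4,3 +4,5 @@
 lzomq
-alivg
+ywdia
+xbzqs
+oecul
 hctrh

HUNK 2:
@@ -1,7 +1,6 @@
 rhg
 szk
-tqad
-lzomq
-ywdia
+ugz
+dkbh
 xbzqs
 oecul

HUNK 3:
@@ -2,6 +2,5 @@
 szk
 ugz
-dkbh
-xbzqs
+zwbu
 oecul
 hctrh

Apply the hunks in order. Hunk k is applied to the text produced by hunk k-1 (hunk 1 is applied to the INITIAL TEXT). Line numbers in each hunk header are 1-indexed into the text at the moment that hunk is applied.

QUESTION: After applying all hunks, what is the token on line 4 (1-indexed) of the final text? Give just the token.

Hunk 1: at line 4 remove [alivg] add [ywdia,xbzqs,oecul] -> 11 lines: rhg szk tqad lzomq ywdia xbzqs oecul hctrh qyo uas cadg
Hunk 2: at line 1 remove [tqad,lzomq,ywdia] add [ugz,dkbh] -> 10 lines: rhg szk ugz dkbh xbzqs oecul hctrh qyo uas cadg
Hunk 3: at line 2 remove [dkbh,xbzqs] add [zwbu] -> 9 lines: rhg szk ugz zwbu oecul hctrh qyo uas cadg
Final line 4: zwbu

Answer: zwbu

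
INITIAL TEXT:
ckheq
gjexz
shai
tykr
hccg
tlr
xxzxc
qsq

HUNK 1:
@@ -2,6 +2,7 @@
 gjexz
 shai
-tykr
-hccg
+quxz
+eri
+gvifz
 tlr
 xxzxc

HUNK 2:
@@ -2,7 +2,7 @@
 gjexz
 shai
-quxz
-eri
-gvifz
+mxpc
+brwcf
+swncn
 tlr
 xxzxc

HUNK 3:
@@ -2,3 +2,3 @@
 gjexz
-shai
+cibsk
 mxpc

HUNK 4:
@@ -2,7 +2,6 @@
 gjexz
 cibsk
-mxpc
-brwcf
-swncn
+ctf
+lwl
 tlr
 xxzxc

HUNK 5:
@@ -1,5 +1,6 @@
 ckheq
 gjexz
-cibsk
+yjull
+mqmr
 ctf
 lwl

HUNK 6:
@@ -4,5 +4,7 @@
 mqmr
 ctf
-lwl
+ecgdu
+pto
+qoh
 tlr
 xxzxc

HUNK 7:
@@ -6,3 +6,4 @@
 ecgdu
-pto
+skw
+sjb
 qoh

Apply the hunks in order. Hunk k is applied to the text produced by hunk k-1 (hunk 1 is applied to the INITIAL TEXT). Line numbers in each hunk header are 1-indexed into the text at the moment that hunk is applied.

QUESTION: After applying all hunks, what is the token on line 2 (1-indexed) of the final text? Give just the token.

Answer: gjexz

Derivation:
Hunk 1: at line 2 remove [tykr,hccg] add [quxz,eri,gvifz] -> 9 lines: ckheq gjexz shai quxz eri gvifz tlr xxzxc qsq
Hunk 2: at line 2 remove [quxz,eri,gvifz] add [mxpc,brwcf,swncn] -> 9 lines: ckheq gjexz shai mxpc brwcf swncn tlr xxzxc qsq
Hunk 3: at line 2 remove [shai] add [cibsk] -> 9 lines: ckheq gjexz cibsk mxpc brwcf swncn tlr xxzxc qsq
Hunk 4: at line 2 remove [mxpc,brwcf,swncn] add [ctf,lwl] -> 8 lines: ckheq gjexz cibsk ctf lwl tlr xxzxc qsq
Hunk 5: at line 1 remove [cibsk] add [yjull,mqmr] -> 9 lines: ckheq gjexz yjull mqmr ctf lwl tlr xxzxc qsq
Hunk 6: at line 4 remove [lwl] add [ecgdu,pto,qoh] -> 11 lines: ckheq gjexz yjull mqmr ctf ecgdu pto qoh tlr xxzxc qsq
Hunk 7: at line 6 remove [pto] add [skw,sjb] -> 12 lines: ckheq gjexz yjull mqmr ctf ecgdu skw sjb qoh tlr xxzxc qsq
Final line 2: gjexz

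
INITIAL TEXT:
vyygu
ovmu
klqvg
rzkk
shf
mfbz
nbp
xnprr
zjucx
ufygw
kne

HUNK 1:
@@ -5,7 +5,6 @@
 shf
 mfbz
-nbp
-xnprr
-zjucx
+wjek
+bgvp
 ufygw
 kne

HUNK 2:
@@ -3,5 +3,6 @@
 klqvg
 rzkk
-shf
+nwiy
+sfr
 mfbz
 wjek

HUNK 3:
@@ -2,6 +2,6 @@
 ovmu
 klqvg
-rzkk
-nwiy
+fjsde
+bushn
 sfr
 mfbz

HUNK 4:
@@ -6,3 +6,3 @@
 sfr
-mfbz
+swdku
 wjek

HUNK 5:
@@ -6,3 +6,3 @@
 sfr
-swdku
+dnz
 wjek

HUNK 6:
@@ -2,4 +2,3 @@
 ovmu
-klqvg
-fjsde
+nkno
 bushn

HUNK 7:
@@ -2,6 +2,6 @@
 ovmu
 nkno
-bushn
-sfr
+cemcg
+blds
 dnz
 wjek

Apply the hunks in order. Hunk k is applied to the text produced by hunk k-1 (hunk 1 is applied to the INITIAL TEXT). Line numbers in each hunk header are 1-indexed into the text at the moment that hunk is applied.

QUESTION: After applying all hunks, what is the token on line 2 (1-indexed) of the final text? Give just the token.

Answer: ovmu

Derivation:
Hunk 1: at line 5 remove [nbp,xnprr,zjucx] add [wjek,bgvp] -> 10 lines: vyygu ovmu klqvg rzkk shf mfbz wjek bgvp ufygw kne
Hunk 2: at line 3 remove [shf] add [nwiy,sfr] -> 11 lines: vyygu ovmu klqvg rzkk nwiy sfr mfbz wjek bgvp ufygw kne
Hunk 3: at line 2 remove [rzkk,nwiy] add [fjsde,bushn] -> 11 lines: vyygu ovmu klqvg fjsde bushn sfr mfbz wjek bgvp ufygw kne
Hunk 4: at line 6 remove [mfbz] add [swdku] -> 11 lines: vyygu ovmu klqvg fjsde bushn sfr swdku wjek bgvp ufygw kne
Hunk 5: at line 6 remove [swdku] add [dnz] -> 11 lines: vyygu ovmu klqvg fjsde bushn sfr dnz wjek bgvp ufygw kne
Hunk 6: at line 2 remove [klqvg,fjsde] add [nkno] -> 10 lines: vyygu ovmu nkno bushn sfr dnz wjek bgvp ufygw kne
Hunk 7: at line 2 remove [bushn,sfr] add [cemcg,blds] -> 10 lines: vyygu ovmu nkno cemcg blds dnz wjek bgvp ufygw kne
Final line 2: ovmu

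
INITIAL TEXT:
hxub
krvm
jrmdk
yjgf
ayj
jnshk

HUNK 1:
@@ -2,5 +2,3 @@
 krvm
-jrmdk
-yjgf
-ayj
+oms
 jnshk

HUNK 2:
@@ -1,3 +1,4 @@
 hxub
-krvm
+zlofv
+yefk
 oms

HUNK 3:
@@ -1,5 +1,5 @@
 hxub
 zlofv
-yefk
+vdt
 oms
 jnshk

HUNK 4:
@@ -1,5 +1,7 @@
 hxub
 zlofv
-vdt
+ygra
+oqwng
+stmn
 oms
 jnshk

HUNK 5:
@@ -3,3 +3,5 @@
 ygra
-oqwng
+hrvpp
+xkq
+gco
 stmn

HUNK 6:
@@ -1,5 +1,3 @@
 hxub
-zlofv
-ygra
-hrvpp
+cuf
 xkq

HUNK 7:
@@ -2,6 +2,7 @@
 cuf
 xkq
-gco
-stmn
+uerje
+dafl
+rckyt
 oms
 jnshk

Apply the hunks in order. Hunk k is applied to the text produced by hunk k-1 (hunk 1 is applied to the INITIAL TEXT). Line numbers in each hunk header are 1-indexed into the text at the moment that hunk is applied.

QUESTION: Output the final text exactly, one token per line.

Answer: hxub
cuf
xkq
uerje
dafl
rckyt
oms
jnshk

Derivation:
Hunk 1: at line 2 remove [jrmdk,yjgf,ayj] add [oms] -> 4 lines: hxub krvm oms jnshk
Hunk 2: at line 1 remove [krvm] add [zlofv,yefk] -> 5 lines: hxub zlofv yefk oms jnshk
Hunk 3: at line 1 remove [yefk] add [vdt] -> 5 lines: hxub zlofv vdt oms jnshk
Hunk 4: at line 1 remove [vdt] add [ygra,oqwng,stmn] -> 7 lines: hxub zlofv ygra oqwng stmn oms jnshk
Hunk 5: at line 3 remove [oqwng] add [hrvpp,xkq,gco] -> 9 lines: hxub zlofv ygra hrvpp xkq gco stmn oms jnshk
Hunk 6: at line 1 remove [zlofv,ygra,hrvpp] add [cuf] -> 7 lines: hxub cuf xkq gco stmn oms jnshk
Hunk 7: at line 2 remove [gco,stmn] add [uerje,dafl,rckyt] -> 8 lines: hxub cuf xkq uerje dafl rckyt oms jnshk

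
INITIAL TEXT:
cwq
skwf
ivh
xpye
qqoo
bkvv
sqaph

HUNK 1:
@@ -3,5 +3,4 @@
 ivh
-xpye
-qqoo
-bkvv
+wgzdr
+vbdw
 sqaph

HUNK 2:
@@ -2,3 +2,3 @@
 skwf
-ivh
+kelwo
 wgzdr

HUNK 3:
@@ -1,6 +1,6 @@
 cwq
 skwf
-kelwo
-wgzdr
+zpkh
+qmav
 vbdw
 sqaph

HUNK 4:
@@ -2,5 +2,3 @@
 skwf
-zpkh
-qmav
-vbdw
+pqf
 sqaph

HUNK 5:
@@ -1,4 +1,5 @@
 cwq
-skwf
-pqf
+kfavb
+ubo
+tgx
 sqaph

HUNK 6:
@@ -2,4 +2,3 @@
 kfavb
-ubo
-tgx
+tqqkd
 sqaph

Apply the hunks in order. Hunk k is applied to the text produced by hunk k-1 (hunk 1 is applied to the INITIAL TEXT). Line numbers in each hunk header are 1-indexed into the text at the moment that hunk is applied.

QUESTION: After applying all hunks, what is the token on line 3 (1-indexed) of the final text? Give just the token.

Answer: tqqkd

Derivation:
Hunk 1: at line 3 remove [xpye,qqoo,bkvv] add [wgzdr,vbdw] -> 6 lines: cwq skwf ivh wgzdr vbdw sqaph
Hunk 2: at line 2 remove [ivh] add [kelwo] -> 6 lines: cwq skwf kelwo wgzdr vbdw sqaph
Hunk 3: at line 1 remove [kelwo,wgzdr] add [zpkh,qmav] -> 6 lines: cwq skwf zpkh qmav vbdw sqaph
Hunk 4: at line 2 remove [zpkh,qmav,vbdw] add [pqf] -> 4 lines: cwq skwf pqf sqaph
Hunk 5: at line 1 remove [skwf,pqf] add [kfavb,ubo,tgx] -> 5 lines: cwq kfavb ubo tgx sqaph
Hunk 6: at line 2 remove [ubo,tgx] add [tqqkd] -> 4 lines: cwq kfavb tqqkd sqaph
Final line 3: tqqkd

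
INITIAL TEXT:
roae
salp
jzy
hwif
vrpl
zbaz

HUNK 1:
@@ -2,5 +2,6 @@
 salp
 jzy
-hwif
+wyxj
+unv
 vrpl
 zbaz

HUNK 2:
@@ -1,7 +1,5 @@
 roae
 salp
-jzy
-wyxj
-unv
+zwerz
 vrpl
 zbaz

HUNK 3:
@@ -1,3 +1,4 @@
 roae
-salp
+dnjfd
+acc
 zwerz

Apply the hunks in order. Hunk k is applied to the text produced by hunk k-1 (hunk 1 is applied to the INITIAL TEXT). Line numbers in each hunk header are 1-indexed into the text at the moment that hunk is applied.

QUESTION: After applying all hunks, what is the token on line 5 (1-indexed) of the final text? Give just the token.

Hunk 1: at line 2 remove [hwif] add [wyxj,unv] -> 7 lines: roae salp jzy wyxj unv vrpl zbaz
Hunk 2: at line 1 remove [jzy,wyxj,unv] add [zwerz] -> 5 lines: roae salp zwerz vrpl zbaz
Hunk 3: at line 1 remove [salp] add [dnjfd,acc] -> 6 lines: roae dnjfd acc zwerz vrpl zbaz
Final line 5: vrpl

Answer: vrpl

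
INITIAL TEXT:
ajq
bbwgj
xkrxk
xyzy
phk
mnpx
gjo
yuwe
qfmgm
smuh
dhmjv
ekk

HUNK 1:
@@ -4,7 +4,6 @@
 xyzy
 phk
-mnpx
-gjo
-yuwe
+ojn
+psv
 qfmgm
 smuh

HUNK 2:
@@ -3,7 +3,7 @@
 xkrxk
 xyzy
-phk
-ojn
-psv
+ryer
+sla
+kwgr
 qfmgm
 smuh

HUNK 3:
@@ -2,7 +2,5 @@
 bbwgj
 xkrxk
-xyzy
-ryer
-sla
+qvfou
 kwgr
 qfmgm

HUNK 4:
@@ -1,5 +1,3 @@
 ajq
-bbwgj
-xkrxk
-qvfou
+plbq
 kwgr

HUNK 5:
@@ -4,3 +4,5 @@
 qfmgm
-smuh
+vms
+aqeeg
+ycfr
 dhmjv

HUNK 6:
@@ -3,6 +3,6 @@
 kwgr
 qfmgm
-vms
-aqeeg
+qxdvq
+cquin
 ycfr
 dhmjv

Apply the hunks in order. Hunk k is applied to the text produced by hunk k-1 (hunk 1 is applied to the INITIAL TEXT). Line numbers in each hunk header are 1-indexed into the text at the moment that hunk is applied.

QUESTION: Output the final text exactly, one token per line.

Answer: ajq
plbq
kwgr
qfmgm
qxdvq
cquin
ycfr
dhmjv
ekk

Derivation:
Hunk 1: at line 4 remove [mnpx,gjo,yuwe] add [ojn,psv] -> 11 lines: ajq bbwgj xkrxk xyzy phk ojn psv qfmgm smuh dhmjv ekk
Hunk 2: at line 3 remove [phk,ojn,psv] add [ryer,sla,kwgr] -> 11 lines: ajq bbwgj xkrxk xyzy ryer sla kwgr qfmgm smuh dhmjv ekk
Hunk 3: at line 2 remove [xyzy,ryer,sla] add [qvfou] -> 9 lines: ajq bbwgj xkrxk qvfou kwgr qfmgm smuh dhmjv ekk
Hunk 4: at line 1 remove [bbwgj,xkrxk,qvfou] add [plbq] -> 7 lines: ajq plbq kwgr qfmgm smuh dhmjv ekk
Hunk 5: at line 4 remove [smuh] add [vms,aqeeg,ycfr] -> 9 lines: ajq plbq kwgr qfmgm vms aqeeg ycfr dhmjv ekk
Hunk 6: at line 3 remove [vms,aqeeg] add [qxdvq,cquin] -> 9 lines: ajq plbq kwgr qfmgm qxdvq cquin ycfr dhmjv ekk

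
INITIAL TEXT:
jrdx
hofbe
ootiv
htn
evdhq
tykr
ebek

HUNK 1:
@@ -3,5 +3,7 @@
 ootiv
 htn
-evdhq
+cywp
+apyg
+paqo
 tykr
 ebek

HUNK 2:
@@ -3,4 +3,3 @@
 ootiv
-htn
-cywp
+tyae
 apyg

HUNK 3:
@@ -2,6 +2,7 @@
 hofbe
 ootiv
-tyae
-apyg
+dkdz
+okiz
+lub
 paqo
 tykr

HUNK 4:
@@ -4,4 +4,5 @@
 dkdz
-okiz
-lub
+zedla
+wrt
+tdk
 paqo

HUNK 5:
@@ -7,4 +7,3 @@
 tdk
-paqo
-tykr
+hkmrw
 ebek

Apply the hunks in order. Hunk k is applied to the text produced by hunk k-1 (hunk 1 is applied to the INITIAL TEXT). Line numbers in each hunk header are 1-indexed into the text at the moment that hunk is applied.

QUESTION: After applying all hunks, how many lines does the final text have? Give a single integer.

Hunk 1: at line 3 remove [evdhq] add [cywp,apyg,paqo] -> 9 lines: jrdx hofbe ootiv htn cywp apyg paqo tykr ebek
Hunk 2: at line 3 remove [htn,cywp] add [tyae] -> 8 lines: jrdx hofbe ootiv tyae apyg paqo tykr ebek
Hunk 3: at line 2 remove [tyae,apyg] add [dkdz,okiz,lub] -> 9 lines: jrdx hofbe ootiv dkdz okiz lub paqo tykr ebek
Hunk 4: at line 4 remove [okiz,lub] add [zedla,wrt,tdk] -> 10 lines: jrdx hofbe ootiv dkdz zedla wrt tdk paqo tykr ebek
Hunk 5: at line 7 remove [paqo,tykr] add [hkmrw] -> 9 lines: jrdx hofbe ootiv dkdz zedla wrt tdk hkmrw ebek
Final line count: 9

Answer: 9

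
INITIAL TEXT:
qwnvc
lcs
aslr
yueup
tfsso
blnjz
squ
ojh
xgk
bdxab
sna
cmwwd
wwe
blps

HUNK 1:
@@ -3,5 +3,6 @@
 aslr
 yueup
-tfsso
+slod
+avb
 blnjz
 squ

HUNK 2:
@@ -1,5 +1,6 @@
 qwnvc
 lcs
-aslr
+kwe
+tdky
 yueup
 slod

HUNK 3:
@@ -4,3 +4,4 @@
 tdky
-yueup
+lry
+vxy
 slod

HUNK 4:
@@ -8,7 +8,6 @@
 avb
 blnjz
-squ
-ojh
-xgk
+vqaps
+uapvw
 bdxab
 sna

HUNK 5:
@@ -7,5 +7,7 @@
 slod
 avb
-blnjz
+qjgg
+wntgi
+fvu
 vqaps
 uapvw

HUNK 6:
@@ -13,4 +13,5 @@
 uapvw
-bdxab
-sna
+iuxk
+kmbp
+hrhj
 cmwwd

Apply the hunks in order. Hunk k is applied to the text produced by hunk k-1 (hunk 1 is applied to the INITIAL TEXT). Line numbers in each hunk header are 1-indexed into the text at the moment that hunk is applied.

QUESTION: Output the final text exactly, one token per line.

Answer: qwnvc
lcs
kwe
tdky
lry
vxy
slod
avb
qjgg
wntgi
fvu
vqaps
uapvw
iuxk
kmbp
hrhj
cmwwd
wwe
blps

Derivation:
Hunk 1: at line 3 remove [tfsso] add [slod,avb] -> 15 lines: qwnvc lcs aslr yueup slod avb blnjz squ ojh xgk bdxab sna cmwwd wwe blps
Hunk 2: at line 1 remove [aslr] add [kwe,tdky] -> 16 lines: qwnvc lcs kwe tdky yueup slod avb blnjz squ ojh xgk bdxab sna cmwwd wwe blps
Hunk 3: at line 4 remove [yueup] add [lry,vxy] -> 17 lines: qwnvc lcs kwe tdky lry vxy slod avb blnjz squ ojh xgk bdxab sna cmwwd wwe blps
Hunk 4: at line 8 remove [squ,ojh,xgk] add [vqaps,uapvw] -> 16 lines: qwnvc lcs kwe tdky lry vxy slod avb blnjz vqaps uapvw bdxab sna cmwwd wwe blps
Hunk 5: at line 7 remove [blnjz] add [qjgg,wntgi,fvu] -> 18 lines: qwnvc lcs kwe tdky lry vxy slod avb qjgg wntgi fvu vqaps uapvw bdxab sna cmwwd wwe blps
Hunk 6: at line 13 remove [bdxab,sna] add [iuxk,kmbp,hrhj] -> 19 lines: qwnvc lcs kwe tdky lry vxy slod avb qjgg wntgi fvu vqaps uapvw iuxk kmbp hrhj cmwwd wwe blps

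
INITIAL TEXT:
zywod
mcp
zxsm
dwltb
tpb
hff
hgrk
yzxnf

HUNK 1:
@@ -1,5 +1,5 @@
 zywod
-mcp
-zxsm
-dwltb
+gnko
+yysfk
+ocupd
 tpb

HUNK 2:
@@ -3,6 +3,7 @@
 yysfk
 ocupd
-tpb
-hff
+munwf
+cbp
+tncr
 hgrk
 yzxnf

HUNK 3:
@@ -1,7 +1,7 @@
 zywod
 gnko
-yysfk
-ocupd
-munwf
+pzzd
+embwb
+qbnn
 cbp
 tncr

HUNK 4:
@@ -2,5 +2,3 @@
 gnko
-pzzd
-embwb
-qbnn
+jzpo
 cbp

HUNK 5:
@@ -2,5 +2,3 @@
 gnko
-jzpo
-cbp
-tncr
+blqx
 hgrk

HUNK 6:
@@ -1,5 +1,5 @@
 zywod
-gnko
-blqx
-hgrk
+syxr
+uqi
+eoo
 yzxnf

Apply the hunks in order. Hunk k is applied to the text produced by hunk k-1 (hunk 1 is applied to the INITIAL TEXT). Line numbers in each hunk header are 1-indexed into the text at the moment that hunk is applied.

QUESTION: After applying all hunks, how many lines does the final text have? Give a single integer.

Hunk 1: at line 1 remove [mcp,zxsm,dwltb] add [gnko,yysfk,ocupd] -> 8 lines: zywod gnko yysfk ocupd tpb hff hgrk yzxnf
Hunk 2: at line 3 remove [tpb,hff] add [munwf,cbp,tncr] -> 9 lines: zywod gnko yysfk ocupd munwf cbp tncr hgrk yzxnf
Hunk 3: at line 1 remove [yysfk,ocupd,munwf] add [pzzd,embwb,qbnn] -> 9 lines: zywod gnko pzzd embwb qbnn cbp tncr hgrk yzxnf
Hunk 4: at line 2 remove [pzzd,embwb,qbnn] add [jzpo] -> 7 lines: zywod gnko jzpo cbp tncr hgrk yzxnf
Hunk 5: at line 2 remove [jzpo,cbp,tncr] add [blqx] -> 5 lines: zywod gnko blqx hgrk yzxnf
Hunk 6: at line 1 remove [gnko,blqx,hgrk] add [syxr,uqi,eoo] -> 5 lines: zywod syxr uqi eoo yzxnf
Final line count: 5

Answer: 5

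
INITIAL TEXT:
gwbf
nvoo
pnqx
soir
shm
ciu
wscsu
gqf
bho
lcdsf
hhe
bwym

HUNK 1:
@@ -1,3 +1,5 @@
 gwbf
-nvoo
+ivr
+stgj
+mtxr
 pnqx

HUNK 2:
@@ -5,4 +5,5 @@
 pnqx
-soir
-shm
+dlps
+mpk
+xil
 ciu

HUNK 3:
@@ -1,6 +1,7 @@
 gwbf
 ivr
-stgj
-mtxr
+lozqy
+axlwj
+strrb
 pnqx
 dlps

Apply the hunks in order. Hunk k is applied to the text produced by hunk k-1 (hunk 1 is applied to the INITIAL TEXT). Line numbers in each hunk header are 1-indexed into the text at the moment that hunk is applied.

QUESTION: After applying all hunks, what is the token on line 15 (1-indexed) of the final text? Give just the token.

Hunk 1: at line 1 remove [nvoo] add [ivr,stgj,mtxr] -> 14 lines: gwbf ivr stgj mtxr pnqx soir shm ciu wscsu gqf bho lcdsf hhe bwym
Hunk 2: at line 5 remove [soir,shm] add [dlps,mpk,xil] -> 15 lines: gwbf ivr stgj mtxr pnqx dlps mpk xil ciu wscsu gqf bho lcdsf hhe bwym
Hunk 3: at line 1 remove [stgj,mtxr] add [lozqy,axlwj,strrb] -> 16 lines: gwbf ivr lozqy axlwj strrb pnqx dlps mpk xil ciu wscsu gqf bho lcdsf hhe bwym
Final line 15: hhe

Answer: hhe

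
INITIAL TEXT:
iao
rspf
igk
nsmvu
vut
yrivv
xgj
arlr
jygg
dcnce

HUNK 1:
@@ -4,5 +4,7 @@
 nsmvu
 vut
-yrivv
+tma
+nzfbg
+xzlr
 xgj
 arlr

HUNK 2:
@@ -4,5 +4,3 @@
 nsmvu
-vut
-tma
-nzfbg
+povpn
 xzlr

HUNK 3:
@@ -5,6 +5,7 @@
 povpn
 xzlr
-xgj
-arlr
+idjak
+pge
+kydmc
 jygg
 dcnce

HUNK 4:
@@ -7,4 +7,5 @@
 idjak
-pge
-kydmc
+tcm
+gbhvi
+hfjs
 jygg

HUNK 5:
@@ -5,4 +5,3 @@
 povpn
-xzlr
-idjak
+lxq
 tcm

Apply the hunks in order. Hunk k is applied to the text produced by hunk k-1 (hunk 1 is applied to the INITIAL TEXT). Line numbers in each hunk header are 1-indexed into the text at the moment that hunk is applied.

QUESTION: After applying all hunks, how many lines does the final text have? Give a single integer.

Answer: 11

Derivation:
Hunk 1: at line 4 remove [yrivv] add [tma,nzfbg,xzlr] -> 12 lines: iao rspf igk nsmvu vut tma nzfbg xzlr xgj arlr jygg dcnce
Hunk 2: at line 4 remove [vut,tma,nzfbg] add [povpn] -> 10 lines: iao rspf igk nsmvu povpn xzlr xgj arlr jygg dcnce
Hunk 3: at line 5 remove [xgj,arlr] add [idjak,pge,kydmc] -> 11 lines: iao rspf igk nsmvu povpn xzlr idjak pge kydmc jygg dcnce
Hunk 4: at line 7 remove [pge,kydmc] add [tcm,gbhvi,hfjs] -> 12 lines: iao rspf igk nsmvu povpn xzlr idjak tcm gbhvi hfjs jygg dcnce
Hunk 5: at line 5 remove [xzlr,idjak] add [lxq] -> 11 lines: iao rspf igk nsmvu povpn lxq tcm gbhvi hfjs jygg dcnce
Final line count: 11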